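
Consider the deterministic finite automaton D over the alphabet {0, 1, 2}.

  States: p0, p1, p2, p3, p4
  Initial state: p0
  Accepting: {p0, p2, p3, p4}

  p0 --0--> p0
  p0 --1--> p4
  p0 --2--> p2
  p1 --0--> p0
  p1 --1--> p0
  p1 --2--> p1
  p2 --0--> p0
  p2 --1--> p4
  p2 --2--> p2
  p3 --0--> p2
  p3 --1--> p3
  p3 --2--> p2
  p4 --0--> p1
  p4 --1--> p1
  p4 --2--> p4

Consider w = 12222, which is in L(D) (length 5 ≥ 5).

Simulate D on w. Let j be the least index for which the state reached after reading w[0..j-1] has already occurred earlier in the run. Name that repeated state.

p4

Run of D on w = 1 2 2 2 2:
  step 0: p0  (start)
  step 1: p4  (read 1: p0→p4)
  step 2: p4  (read 2: p4→p4)   ← first repeat (p4 seen earlier)
  step 3: p4  (read 2: p4→p4)
  step 4: p4  (read 2: p4→p4)
  step 5: p4  (read 2: p4→p4)

The earliest repeat is at step j = 2: D is in p4, which it already visited at step i = 1.
With |Q| = 5, pigeonhole forces a state repeat no later than step 5; the substring read between the first and second visits to that state can be pumped.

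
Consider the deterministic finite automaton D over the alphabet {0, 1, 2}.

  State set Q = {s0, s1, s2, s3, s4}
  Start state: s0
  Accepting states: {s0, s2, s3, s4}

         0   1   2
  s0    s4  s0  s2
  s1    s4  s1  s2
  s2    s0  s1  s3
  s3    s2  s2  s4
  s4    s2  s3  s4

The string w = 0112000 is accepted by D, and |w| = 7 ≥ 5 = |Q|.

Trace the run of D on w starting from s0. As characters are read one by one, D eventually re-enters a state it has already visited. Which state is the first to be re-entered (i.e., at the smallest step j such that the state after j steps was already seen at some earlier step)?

State sequence: s0 -0-> s4 -1-> s3 -1-> s2 -2-> s3 -0-> s2 -0-> s0 -0-> s4
First repeat at step 4: s3 was already visited.

The earliest repeat is at step j = 4: D is in s3, which it already visited at step i = 2.
The DFA has 5 states, so the proof of the pumping lemma guarantees a repeated state among the first 5+1 visited; the segment between the two visits is the pumpable y.

s3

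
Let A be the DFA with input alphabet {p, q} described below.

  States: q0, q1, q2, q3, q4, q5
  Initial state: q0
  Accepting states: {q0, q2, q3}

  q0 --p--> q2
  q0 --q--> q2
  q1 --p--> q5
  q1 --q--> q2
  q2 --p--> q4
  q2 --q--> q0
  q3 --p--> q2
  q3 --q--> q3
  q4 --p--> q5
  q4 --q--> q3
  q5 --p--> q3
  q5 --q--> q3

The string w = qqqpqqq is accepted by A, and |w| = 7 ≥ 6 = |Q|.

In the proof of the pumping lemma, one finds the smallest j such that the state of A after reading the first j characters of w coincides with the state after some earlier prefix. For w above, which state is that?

Run of A on w = q q q p q q q:
  step 0: q0  (start)
  step 1: q2  (read q: q0→q2)
  step 2: q0  (read q: q2→q0)   ← first repeat (q0 seen earlier)
  step 3: q2  (read q: q0→q2)
  step 4: q4  (read p: q2→q4)
  step 5: q3  (read q: q4→q3)
  step 6: q3  (read q: q3→q3)
  step 7: q3  (read q: q3→q3)

The earliest repeat is at step j = 2: A is in q0, which it already visited at step i = 0.
Since A has 6 states, any run of length ≥ 6 visits 6+1 states, so by pigeonhole some state repeats within the first 6 steps — that repeat gives the pumpable loop.

q0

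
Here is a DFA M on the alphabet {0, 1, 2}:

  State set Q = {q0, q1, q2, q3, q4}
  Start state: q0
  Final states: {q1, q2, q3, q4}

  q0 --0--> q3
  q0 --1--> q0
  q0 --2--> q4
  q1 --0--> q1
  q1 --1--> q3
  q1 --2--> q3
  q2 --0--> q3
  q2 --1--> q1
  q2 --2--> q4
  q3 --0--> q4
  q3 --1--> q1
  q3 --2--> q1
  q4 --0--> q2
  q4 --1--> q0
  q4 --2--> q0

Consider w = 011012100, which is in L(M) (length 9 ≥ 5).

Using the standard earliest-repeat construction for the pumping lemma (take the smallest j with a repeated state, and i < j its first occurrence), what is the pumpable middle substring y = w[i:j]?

11

State sequence: q0 -0-> q3 -1-> q1 -1-> q3 -0-> q4 -1-> q0 -2-> q4 -1-> q0 -0-> q3 -0-> q4
First repeat at step 3: q3 was already visited.

So i = 1, j = 3, giving x = w[0:1] = 0, y = w[1:3] = 11, z = w[3:9] = 012100.
Check: |xy| = 3 ≤ 5 and |y| = 2 ≥ 1. Reading y takes M from q3 back to q3, so every xyⁱz is accepted.
With |Q| = 5, pigeonhole forces a state repeat no later than step 5; the substring read between the first and second visits to that state can be pumped.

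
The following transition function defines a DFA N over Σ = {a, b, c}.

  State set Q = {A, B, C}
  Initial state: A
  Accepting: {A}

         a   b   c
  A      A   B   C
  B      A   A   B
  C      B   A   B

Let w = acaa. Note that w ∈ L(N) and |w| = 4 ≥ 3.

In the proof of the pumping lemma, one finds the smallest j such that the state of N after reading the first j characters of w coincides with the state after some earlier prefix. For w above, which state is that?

A

Run of N on w = a c a a:
  step 0: A  (start)
  step 1: A  (read a: A→A)   ← first repeat (A seen earlier)
  step 2: C  (read c: A→C)
  step 3: B  (read a: C→B)
  step 4: A  (read a: B→A)

The earliest repeat is at step j = 1: N is in A, which it already visited at step i = 0.
With |Q| = 3, pigeonhole forces a state repeat no later than step 3; the substring read between the first and second visits to that state can be pumped.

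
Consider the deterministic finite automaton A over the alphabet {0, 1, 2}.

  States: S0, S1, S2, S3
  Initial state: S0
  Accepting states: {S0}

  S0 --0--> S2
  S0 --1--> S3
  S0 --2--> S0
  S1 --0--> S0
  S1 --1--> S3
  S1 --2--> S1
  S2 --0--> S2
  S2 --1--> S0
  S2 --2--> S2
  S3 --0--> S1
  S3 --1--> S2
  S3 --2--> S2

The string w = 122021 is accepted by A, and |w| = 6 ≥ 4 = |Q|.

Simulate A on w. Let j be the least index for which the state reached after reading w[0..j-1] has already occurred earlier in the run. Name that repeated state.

State sequence: S0 -1-> S3 -2-> S2 -2-> S2 -0-> S2 -2-> S2 -1-> S0
First repeat at step 3: S2 was already visited.

The earliest repeat is at step j = 3: A is in S2, which it already visited at step i = 2.
Since A has 4 states, any run of length ≥ 4 visits 4+1 states, so by pigeonhole some state repeats within the first 4 steps — that repeat gives the pumpable loop.

S2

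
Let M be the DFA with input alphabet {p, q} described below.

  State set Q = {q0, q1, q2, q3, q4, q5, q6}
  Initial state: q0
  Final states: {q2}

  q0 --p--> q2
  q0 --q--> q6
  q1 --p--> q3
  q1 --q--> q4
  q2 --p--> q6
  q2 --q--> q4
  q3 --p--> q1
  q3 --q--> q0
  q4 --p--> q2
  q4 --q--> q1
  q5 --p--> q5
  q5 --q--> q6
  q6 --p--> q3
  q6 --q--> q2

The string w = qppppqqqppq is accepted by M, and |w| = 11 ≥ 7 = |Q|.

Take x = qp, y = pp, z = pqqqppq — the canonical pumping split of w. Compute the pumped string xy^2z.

xy^2z = qp·pp·pp·pqqqppq = qppppppqqqppq.
Reading y = pp takes M from q3 back to q3, so after x·y·y the machine is still in q3, and z then leads to the accepting state q2. Hence qppppppqqqppq ∈ L(M).

qppppppqqqppq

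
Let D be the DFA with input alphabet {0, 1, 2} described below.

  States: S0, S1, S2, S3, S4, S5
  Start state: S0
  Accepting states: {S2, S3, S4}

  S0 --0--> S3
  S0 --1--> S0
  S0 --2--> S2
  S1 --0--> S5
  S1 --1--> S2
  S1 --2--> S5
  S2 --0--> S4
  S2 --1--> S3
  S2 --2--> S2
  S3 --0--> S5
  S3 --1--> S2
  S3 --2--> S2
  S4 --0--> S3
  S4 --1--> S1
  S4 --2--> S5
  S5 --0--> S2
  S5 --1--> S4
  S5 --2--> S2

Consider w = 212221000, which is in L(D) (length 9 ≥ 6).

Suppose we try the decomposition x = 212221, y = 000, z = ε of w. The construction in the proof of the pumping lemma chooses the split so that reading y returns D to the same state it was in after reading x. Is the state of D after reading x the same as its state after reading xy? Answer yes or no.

State sequence: S0 -2-> S2 -1-> S3 -2-> S2 -2-> S2 -2-> S2 -1-> S3 -0-> S5 -0-> S2 -0-> S4

After x (step 6): S3. After xy (step 9): S4.
They differ (S3 ≠ S4), so y is not a cycle from the state after x; this split is not the one the pumping-lemma construction produces, and pumping y need not keep the string in L(D).

no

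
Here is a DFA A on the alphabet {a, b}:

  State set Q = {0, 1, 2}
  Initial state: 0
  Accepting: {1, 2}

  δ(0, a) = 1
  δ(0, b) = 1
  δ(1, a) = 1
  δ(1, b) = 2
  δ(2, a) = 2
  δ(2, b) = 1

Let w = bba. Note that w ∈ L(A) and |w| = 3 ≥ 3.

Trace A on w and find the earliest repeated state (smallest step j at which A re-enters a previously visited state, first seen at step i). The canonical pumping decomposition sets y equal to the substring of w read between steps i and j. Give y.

State sequence: 0 -b-> 1 -b-> 2 -a-> 2
First repeat at step 3: 2 was already visited.

So i = 2, j = 3, giving x = w[0:2] = bb, y = w[2:3] = a, z = w[3:3] = ε.
Check: |xy| = 3 ≤ 3 and |y| = 1 ≥ 1. Reading y takes A from 2 back to 2, so every xyⁱz is accepted.
The DFA has 3 states, so the proof of the pumping lemma guarantees a repeated state among the first 3+1 visited; the segment between the two visits is the pumpable y.

a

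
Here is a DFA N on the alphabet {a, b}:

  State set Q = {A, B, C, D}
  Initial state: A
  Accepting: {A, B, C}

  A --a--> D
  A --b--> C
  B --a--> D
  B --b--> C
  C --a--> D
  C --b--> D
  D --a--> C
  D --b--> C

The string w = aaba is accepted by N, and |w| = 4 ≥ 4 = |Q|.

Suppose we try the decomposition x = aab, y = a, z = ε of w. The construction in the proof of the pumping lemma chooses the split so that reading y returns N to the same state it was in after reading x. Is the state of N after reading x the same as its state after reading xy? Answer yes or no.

no

State sequence: A -a-> D -a-> C -b-> D -a-> C

After x (step 3): D. After xy (step 4): C.
They differ (D ≠ C), so y is not a cycle from the state after x; this split is not the one the pumping-lemma construction produces, and pumping y need not keep the string in L(N).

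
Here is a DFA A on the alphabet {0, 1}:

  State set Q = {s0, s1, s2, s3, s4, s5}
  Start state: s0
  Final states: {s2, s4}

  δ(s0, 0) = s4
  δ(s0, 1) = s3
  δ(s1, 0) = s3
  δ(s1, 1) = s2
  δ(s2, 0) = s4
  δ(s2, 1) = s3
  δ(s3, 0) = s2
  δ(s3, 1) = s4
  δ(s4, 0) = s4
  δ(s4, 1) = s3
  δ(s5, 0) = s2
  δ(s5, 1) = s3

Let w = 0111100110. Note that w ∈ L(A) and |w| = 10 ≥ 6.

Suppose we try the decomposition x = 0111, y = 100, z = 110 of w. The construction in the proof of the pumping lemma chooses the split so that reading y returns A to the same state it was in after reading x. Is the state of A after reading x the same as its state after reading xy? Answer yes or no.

State sequence: s0 -0-> s4 -1-> s3 -1-> s4 -1-> s3 -1-> s4 -0-> s4 -0-> s4

After x (step 4): s3. After xy (step 7): s4.
They differ (s3 ≠ s4), so y is not a cycle from the state after x; this split is not the one the pumping-lemma construction produces, and pumping y need not keep the string in L(A).

no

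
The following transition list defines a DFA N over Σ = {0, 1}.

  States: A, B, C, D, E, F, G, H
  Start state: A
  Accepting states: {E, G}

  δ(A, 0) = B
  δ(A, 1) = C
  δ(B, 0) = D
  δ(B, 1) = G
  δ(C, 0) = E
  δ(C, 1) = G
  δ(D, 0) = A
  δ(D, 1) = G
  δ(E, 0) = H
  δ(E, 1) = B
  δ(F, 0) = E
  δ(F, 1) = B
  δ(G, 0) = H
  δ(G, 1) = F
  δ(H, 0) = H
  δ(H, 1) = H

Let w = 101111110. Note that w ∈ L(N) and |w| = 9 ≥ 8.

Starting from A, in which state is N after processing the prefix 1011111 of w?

G

State sequence: A -1-> C -0-> E -1-> B -1-> G -1-> F -1-> B -1-> G

After reading 7 characters, N is in state G.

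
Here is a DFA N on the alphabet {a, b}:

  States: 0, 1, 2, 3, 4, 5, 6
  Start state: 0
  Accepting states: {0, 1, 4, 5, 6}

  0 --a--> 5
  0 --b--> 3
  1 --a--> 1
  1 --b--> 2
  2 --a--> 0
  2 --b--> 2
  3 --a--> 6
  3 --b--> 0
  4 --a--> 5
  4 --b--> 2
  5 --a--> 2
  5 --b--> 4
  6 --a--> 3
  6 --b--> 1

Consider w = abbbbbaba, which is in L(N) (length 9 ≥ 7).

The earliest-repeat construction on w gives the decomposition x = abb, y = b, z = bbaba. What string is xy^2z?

abbbbbbaba

xy^2z = abb·b·b·bbaba = abbbbbbaba.
Reading y = b takes N from 2 back to 2, so after x·y·y the machine is still in 2, and z then leads to the accepting state 6. Hence abbbbbbaba ∈ L(N).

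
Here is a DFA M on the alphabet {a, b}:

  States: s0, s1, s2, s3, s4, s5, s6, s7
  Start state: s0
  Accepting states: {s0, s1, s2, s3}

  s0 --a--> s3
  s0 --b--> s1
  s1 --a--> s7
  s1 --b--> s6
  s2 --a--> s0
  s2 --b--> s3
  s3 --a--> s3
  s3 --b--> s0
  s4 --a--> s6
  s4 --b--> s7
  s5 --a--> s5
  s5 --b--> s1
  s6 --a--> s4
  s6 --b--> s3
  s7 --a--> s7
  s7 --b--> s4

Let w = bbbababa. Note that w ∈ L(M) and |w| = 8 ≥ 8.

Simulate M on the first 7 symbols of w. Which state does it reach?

State sequence: s0 -b-> s1 -b-> s6 -b-> s3 -a-> s3 -b-> s0 -a-> s3 -b-> s0

After reading 7 characters, M is in state s0.

s0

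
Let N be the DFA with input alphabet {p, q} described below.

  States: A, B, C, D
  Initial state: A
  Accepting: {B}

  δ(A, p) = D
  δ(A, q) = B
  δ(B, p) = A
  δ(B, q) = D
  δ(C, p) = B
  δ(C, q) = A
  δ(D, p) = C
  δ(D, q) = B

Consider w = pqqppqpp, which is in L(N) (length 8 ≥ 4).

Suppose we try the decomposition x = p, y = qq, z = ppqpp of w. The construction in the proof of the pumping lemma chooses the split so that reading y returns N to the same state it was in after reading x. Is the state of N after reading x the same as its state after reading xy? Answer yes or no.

Run of N on the first 3 characters of w = p q q:
  step 0: A  (start)
  step 1: D  (read p: A→D)
  step 2: B  (read q: D→B)
  step 3: D  (read q: B→D)

After x (step 1): D. After xy (step 3): D.
They match, so y = qq drives N around a cycle from D back to itself; pumping y any number of times keeps N in D before reading z, and xyⁱz ∈ L(N) for every i ≥ 0.

yes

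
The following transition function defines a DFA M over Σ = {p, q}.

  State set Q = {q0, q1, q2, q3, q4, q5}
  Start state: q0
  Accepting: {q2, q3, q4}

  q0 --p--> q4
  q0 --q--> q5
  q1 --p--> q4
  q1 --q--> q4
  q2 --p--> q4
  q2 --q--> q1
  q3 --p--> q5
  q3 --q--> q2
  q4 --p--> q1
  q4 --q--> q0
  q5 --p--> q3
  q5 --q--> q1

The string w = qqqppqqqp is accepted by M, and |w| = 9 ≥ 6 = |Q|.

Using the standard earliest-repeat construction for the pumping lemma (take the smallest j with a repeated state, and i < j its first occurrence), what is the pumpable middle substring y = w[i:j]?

qp

State sequence: q0 -q-> q5 -q-> q1 -q-> q4 -p-> q1 -p-> q4 -q-> q0 -q-> q5 -q-> q1 -p-> q4
First repeat at step 4: q1 was already visited.

So i = 2, j = 4, giving x = w[0:2] = qq, y = w[2:4] = qp, z = w[4:9] = pqqqp.
Check: |xy| = 4 ≤ 6 and |y| = 2 ≥ 1. Reading y takes M from q1 back to q1, so every xyⁱz is accepted.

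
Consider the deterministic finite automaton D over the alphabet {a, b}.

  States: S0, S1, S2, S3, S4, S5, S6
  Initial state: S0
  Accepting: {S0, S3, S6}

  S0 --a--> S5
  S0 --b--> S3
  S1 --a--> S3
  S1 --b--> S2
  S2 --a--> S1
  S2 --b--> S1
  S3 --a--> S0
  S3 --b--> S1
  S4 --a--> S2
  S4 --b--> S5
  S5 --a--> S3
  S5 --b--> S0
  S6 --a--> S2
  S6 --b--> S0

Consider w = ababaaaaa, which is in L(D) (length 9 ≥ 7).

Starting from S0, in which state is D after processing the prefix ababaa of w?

State sequence: S0 -a-> S5 -b-> S0 -a-> S5 -b-> S0 -a-> S5 -a-> S3

After reading 6 characters, D is in state S3.
(This kind of state-tracing is the core of the pumping-lemma construction: with 7 states, pigeonhole forces a repeat within the first 7 steps.)

S3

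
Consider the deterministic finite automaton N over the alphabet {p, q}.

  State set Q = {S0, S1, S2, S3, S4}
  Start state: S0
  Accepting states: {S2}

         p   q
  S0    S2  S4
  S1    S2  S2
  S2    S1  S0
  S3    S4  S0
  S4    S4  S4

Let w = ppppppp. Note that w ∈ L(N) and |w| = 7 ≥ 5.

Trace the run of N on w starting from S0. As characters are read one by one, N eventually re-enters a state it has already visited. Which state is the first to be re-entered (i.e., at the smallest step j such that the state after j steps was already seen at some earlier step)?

Run of N on w = p p p p p p p:
  step 0: S0  (start)
  step 1: S2  (read p: S0→S2)
  step 2: S1  (read p: S2→S1)
  step 3: S2  (read p: S1→S2)   ← first repeat (S2 seen earlier)
  step 4: S1  (read p: S2→S1)
  step 5: S2  (read p: S1→S2)
  step 6: S1  (read p: S2→S1)
  step 7: S2  (read p: S1→S2)

The earliest repeat is at step j = 3: N is in S2, which it already visited at step i = 1.
With |Q| = 5, pigeonhole forces a state repeat no later than step 5; the substring read between the first and second visits to that state can be pumped.

S2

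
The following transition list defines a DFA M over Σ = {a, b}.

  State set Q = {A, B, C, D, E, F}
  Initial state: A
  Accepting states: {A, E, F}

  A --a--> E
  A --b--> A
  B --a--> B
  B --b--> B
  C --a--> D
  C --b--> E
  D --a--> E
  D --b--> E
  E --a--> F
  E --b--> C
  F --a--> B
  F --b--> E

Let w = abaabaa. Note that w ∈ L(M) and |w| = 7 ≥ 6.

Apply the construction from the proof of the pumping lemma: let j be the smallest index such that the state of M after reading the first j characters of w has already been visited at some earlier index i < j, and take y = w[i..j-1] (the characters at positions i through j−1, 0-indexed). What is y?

baa

State sequence: A -a-> E -b-> C -a-> D -a-> E -b-> C -a-> D -a-> E
First repeat at step 4: E was already visited.

So i = 1, j = 4, giving x = w[0:1] = a, y = w[1:4] = baa, z = w[4:7] = baa.
Check: |xy| = 4 ≤ 6 and |y| = 3 ≥ 1. Reading y takes M from E back to E, so every xyⁱz is accepted.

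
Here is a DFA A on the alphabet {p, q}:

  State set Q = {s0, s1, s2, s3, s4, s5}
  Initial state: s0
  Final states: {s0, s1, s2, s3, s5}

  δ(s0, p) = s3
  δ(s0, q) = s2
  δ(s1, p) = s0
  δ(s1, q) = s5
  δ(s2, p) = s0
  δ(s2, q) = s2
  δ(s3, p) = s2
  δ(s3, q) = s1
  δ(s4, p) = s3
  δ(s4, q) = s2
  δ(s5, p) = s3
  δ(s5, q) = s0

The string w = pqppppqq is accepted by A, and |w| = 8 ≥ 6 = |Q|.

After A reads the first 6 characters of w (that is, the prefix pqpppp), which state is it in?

State sequence: s0 -p-> s3 -q-> s1 -p-> s0 -p-> s3 -p-> s2 -p-> s0

After reading 6 characters, A is in state s0.
(This kind of state-tracing is the core of the pumping-lemma construction: with 6 states, pigeonhole forces a repeat within the first 6 steps.)

s0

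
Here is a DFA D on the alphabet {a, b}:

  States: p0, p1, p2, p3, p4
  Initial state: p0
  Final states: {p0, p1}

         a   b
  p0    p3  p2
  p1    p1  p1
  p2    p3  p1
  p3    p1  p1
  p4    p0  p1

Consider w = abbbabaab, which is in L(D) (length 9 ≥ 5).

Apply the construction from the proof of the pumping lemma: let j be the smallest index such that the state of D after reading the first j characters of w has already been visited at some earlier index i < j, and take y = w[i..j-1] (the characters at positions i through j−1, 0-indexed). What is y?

Run of D on w = a b b b a b a a b:
  step 0: p0  (start)
  step 1: p3  (read a: p0→p3)
  step 2: p1  (read b: p3→p1)
  step 3: p1  (read b: p1→p1)   ← first repeat (p1 seen earlier)
  step 4: p1  (read b: p1→p1)
  step 5: p1  (read a: p1→p1)
  step 6: p1  (read b: p1→p1)
  step 7: p1  (read a: p1→p1)
  step 8: p1  (read a: p1→p1)
  step 9: p1  (read b: p1→p1)

So i = 2, j = 3, giving x = w[0:2] = ab, y = w[2:3] = b, z = w[3:9] = babaab.
Check: |xy| = 3 ≤ 5 and |y| = 1 ≥ 1. Reading y takes D from p1 back to p1, so every xyⁱz is accepted.

b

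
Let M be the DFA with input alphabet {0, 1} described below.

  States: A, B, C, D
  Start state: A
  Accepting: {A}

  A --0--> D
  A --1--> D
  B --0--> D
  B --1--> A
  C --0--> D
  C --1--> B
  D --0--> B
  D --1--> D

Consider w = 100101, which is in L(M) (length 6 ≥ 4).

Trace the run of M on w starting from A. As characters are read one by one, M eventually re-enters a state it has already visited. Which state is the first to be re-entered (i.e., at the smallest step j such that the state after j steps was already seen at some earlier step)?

D

State sequence: A -1-> D -0-> B -0-> D -1-> D -0-> B -1-> A
First repeat at step 3: D was already visited.

The earliest repeat is at step j = 3: M is in D, which it already visited at step i = 1.
With |Q| = 4, pigeonhole forces a state repeat no later than step 4; the substring read between the first and second visits to that state can be pumped.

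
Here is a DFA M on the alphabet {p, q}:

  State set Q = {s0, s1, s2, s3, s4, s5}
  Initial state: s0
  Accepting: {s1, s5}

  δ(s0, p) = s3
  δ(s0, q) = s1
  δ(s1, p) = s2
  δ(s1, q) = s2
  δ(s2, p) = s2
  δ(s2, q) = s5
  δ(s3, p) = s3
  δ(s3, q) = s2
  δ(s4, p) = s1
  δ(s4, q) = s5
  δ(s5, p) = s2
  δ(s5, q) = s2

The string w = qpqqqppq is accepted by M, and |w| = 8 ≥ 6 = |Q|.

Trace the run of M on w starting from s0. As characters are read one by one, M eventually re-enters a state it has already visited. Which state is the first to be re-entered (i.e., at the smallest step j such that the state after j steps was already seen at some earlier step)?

s2

Run of M on w = q p q q q p p q:
  step 0: s0  (start)
  step 1: s1  (read q: s0→s1)
  step 2: s2  (read p: s1→s2)
  step 3: s5  (read q: s2→s5)
  step 4: s2  (read q: s5→s2)   ← first repeat (s2 seen earlier)
  step 5: s5  (read q: s2→s5)
  step 6: s2  (read p: s5→s2)
  step 7: s2  (read p: s2→s2)
  step 8: s5  (read q: s2→s5)

The earliest repeat is at step j = 4: M is in s2, which it already visited at step i = 2.
With |Q| = 6, pigeonhole forces a state repeat no later than step 6; the substring read between the first and second visits to that state can be pumped.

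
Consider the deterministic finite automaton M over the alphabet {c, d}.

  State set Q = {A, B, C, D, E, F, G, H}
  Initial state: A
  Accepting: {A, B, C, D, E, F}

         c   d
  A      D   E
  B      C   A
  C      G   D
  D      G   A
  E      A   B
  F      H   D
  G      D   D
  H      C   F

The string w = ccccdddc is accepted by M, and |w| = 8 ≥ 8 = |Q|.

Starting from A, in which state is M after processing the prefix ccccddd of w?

E

State sequence: A -c-> D -c-> G -c-> D -c-> G -d-> D -d-> A -d-> E

After reading 7 characters, M is in state E.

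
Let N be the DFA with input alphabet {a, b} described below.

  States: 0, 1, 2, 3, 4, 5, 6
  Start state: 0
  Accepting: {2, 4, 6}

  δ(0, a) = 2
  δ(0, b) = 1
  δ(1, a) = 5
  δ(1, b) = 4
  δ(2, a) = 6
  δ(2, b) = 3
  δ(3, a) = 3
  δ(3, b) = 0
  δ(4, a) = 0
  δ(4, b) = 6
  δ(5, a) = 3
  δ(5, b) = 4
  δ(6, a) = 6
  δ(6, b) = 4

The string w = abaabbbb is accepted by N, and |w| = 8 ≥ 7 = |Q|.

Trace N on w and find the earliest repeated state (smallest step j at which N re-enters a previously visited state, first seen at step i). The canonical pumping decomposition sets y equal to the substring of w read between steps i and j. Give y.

a

State sequence: 0 -a-> 2 -b-> 3 -a-> 3 -a-> 3 -b-> 0 -b-> 1 -b-> 4 -b-> 6
First repeat at step 3: 3 was already visited.

So i = 2, j = 3, giving x = w[0:2] = ab, y = w[2:3] = a, z = w[3:8] = abbbb.
Check: |xy| = 3 ≤ 7 and |y| = 1 ≥ 1. Reading y takes N from 3 back to 3, so every xyⁱz is accepted.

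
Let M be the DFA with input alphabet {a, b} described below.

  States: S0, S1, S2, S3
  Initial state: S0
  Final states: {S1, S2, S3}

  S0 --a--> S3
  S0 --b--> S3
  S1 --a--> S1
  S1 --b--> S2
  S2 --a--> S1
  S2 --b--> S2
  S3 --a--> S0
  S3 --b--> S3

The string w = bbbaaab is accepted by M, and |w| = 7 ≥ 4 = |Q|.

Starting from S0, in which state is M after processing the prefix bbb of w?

State sequence: S0 -b-> S3 -b-> S3 -b-> S3

After reading 3 characters, M is in state S3.

S3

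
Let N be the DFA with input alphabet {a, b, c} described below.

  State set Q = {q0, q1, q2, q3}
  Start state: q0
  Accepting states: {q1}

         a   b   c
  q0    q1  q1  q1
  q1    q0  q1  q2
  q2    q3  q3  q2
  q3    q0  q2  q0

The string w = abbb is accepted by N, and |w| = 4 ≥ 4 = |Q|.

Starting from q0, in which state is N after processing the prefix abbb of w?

Run of N on the first 4 characters of w = a b b b:
  step 0: q0  (start)
  step 1: q1  (read a: q0→q1)
  step 2: q1  (read b: q1→q1)
  step 3: q1  (read b: q1→q1)
  step 4: q1  (read b: q1→q1)

After reading 4 characters, N is in state q1.
(This kind of state-tracing is the core of the pumping-lemma construction: with 4 states, pigeonhole forces a repeat within the first 4 steps.)

q1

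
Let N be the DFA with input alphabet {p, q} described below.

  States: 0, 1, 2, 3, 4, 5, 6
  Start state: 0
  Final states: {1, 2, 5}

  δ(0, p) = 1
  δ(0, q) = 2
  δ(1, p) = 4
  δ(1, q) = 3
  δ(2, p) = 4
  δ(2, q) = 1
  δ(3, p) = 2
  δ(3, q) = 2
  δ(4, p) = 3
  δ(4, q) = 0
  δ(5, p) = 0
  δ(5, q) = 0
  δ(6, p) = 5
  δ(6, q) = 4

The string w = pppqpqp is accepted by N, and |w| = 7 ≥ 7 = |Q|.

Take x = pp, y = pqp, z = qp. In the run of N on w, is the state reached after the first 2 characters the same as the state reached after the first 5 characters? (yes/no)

yes

State sequence: 0 -p-> 1 -p-> 4 -p-> 3 -q-> 2 -p-> 4

After x (step 2): 4. After xy (step 5): 4.
They match, so y = pqp drives N around a cycle from 4 back to itself; pumping y any number of times keeps N in 4 before reading z, and xyⁱz ∈ L(N) for every i ≥ 0.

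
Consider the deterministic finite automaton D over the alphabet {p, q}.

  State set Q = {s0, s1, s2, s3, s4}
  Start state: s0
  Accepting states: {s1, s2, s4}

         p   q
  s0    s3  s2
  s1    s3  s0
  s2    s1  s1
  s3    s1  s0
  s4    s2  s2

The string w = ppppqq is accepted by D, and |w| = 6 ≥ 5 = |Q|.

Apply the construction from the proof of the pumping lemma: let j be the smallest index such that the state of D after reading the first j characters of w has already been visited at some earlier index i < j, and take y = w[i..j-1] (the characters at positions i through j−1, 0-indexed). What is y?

Run of D on w = p p p p q q:
  step 0: s0  (start)
  step 1: s3  (read p: s0→s3)
  step 2: s1  (read p: s3→s1)
  step 3: s3  (read p: s1→s3)   ← first repeat (s3 seen earlier)
  step 4: s1  (read p: s3→s1)
  step 5: s0  (read q: s1→s0)
  step 6: s2  (read q: s0→s2)

So i = 1, j = 3, giving x = w[0:1] = p, y = w[1:3] = pp, z = w[3:6] = pqq.
Check: |xy| = 3 ≤ 5 and |y| = 2 ≥ 1. Reading y takes D from s3 back to s3, so every xyⁱz is accepted.

pp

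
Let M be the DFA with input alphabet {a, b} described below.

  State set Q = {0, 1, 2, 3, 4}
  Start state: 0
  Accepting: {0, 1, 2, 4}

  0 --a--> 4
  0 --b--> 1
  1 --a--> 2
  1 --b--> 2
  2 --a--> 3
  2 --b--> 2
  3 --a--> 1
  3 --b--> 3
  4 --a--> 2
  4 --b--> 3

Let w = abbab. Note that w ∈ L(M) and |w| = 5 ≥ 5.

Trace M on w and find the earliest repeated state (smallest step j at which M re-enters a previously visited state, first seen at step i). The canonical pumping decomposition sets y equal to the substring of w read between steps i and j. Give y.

State sequence: 0 -a-> 4 -b-> 3 -b-> 3 -a-> 1 -b-> 2
First repeat at step 3: 3 was already visited.

So i = 2, j = 3, giving x = w[0:2] = ab, y = w[2:3] = b, z = w[3:5] = ab.
Check: |xy| = 3 ≤ 5 and |y| = 1 ≥ 1. Reading y takes M from 3 back to 3, so every xyⁱz is accepted.
With |Q| = 5, pigeonhole forces a state repeat no later than step 5; the substring read between the first and second visits to that state can be pumped.

b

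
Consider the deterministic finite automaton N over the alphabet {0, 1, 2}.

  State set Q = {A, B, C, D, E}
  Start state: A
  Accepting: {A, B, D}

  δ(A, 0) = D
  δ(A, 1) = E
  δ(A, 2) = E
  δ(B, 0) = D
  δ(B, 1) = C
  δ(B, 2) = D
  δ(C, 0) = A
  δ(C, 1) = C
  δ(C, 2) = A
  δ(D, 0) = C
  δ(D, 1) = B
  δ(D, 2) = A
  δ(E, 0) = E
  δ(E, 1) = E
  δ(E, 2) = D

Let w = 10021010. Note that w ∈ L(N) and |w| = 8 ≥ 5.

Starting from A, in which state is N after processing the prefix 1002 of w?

D

State sequence: A -1-> E -0-> E -0-> E -2-> D

After reading 4 characters, N is in state D.
(This kind of state-tracing is the core of the pumping-lemma construction: with 5 states, pigeonhole forces a repeat within the first 5 steps.)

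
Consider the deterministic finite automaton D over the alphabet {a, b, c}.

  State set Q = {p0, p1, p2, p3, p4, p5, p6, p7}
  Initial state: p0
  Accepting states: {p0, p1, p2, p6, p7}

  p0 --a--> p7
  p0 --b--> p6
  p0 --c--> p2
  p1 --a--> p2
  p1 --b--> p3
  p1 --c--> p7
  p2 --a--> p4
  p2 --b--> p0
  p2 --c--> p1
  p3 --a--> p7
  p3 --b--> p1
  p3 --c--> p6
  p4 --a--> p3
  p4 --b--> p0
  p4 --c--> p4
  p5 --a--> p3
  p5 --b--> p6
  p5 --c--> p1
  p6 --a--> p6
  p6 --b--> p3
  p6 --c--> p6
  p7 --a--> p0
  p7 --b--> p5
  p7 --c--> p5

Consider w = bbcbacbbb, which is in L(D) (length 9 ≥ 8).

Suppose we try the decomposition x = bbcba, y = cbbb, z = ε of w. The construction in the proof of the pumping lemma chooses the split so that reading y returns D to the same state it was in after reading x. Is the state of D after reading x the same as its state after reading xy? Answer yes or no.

no

Run of D on the first 9 characters of w = b b c b a c b b b:
  step 0: p0  (start)
  step 1: p6  (read b: p0→p6)
  step 2: p3  (read b: p6→p3)
  step 3: p6  (read c: p3→p6)
  step 4: p3  (read b: p6→p3)
  step 5: p7  (read a: p3→p7)
  step 6: p5  (read c: p7→p5)
  step 7: p6  (read b: p5→p6)
  step 8: p3  (read b: p6→p3)
  step 9: p1  (read b: p3→p1)

After x (step 5): p7. After xy (step 9): p1.
They differ (p7 ≠ p1), so y is not a cycle from the state after x; this split is not the one the pumping-lemma construction produces, and pumping y need not keep the string in L(D).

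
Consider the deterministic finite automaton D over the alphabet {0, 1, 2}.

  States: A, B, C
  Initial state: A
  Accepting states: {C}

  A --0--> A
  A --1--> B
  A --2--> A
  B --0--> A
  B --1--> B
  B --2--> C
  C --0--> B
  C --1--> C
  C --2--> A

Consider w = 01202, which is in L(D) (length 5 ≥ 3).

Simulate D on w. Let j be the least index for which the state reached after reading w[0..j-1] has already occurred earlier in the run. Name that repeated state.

Run of D on w = 0 1 2 0 2:
  step 0: A  (start)
  step 1: A  (read 0: A→A)   ← first repeat (A seen earlier)
  step 2: B  (read 1: A→B)
  step 3: C  (read 2: B→C)
  step 4: B  (read 0: C→B)
  step 5: C  (read 2: B→C)

The earliest repeat is at step j = 1: D is in A, which it already visited at step i = 0.
The DFA has 3 states, so the proof of the pumping lemma guarantees a repeated state among the first 3+1 visited; the segment between the two visits is the pumpable y.

A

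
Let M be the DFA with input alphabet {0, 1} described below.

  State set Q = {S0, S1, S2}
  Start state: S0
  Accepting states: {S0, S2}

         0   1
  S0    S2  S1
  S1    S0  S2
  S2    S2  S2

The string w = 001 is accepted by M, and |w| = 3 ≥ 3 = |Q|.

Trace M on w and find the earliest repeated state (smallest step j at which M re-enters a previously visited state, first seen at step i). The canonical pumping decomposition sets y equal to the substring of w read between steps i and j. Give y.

Run of M on w = 0 0 1:
  step 0: S0  (start)
  step 1: S2  (read 0: S0→S2)
  step 2: S2  (read 0: S2→S2)   ← first repeat (S2 seen earlier)
  step 3: S2  (read 1: S2→S2)

So i = 1, j = 2, giving x = w[0:1] = 0, y = w[1:2] = 0, z = w[2:3] = 1.
Check: |xy| = 2 ≤ 3 and |y| = 1 ≥ 1. Reading y takes M from S2 back to S2, so every xyⁱz is accepted.
With |Q| = 3, pigeonhole forces a state repeat no later than step 3; the substring read between the first and second visits to that state can be pumped.

0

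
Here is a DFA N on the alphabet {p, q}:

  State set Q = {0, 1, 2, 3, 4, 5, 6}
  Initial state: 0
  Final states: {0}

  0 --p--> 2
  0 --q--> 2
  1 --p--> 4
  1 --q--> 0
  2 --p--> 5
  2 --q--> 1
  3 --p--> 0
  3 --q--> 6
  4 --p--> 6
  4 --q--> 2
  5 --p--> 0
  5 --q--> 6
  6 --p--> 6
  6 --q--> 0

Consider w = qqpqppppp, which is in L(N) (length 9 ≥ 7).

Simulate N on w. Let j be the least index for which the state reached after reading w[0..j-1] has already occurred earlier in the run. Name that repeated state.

2

State sequence: 0 -q-> 2 -q-> 1 -p-> 4 -q-> 2 -p-> 5 -p-> 0 -p-> 2 -p-> 5 -p-> 0
First repeat at step 4: 2 was already visited.

The earliest repeat is at step j = 4: N is in 2, which it already visited at step i = 1.
With |Q| = 7, pigeonhole forces a state repeat no later than step 7; the substring read between the first and second visits to that state can be pumped.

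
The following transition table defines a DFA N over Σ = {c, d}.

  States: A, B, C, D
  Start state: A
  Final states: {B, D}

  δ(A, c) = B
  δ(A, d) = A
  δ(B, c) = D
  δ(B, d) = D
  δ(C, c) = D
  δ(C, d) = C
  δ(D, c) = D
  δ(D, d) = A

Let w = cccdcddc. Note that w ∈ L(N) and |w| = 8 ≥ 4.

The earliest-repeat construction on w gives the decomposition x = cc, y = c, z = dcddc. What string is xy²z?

xy^2z = cc·c·c·dcddc = ccccdcddc.
Reading y = c takes N from D back to D, so after x·y·y the machine is still in D, and z then leads to the accepting state B. Hence ccccdcddc ∈ L(N).

ccccdcddc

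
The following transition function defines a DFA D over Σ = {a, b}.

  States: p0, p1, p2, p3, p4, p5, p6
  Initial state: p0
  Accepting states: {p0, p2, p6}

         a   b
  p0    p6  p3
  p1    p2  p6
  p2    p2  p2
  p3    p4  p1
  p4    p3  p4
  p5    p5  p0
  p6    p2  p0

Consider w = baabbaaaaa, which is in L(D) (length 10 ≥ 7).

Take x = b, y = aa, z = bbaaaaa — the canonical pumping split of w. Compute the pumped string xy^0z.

bbbaaaaa

xy⁰z = xz = b·bbaaaaa = bbbaaaaa.
Reading y = aa takes D from p3 back to p3, so after x the machine is still in p3, and z then leads to the accepting state p2. Hence bbbaaaaa ∈ L(D).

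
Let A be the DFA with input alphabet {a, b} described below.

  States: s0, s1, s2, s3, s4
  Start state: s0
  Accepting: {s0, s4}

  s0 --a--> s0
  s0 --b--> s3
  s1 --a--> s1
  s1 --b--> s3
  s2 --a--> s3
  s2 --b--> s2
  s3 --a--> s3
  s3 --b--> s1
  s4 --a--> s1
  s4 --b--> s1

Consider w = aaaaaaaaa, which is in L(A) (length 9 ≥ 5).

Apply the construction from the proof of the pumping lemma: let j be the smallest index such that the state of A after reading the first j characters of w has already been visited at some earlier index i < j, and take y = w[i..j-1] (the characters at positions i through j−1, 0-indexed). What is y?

a

Run of A on w = a a a a a a a a a:
  step 0: s0  (start)
  step 1: s0  (read a: s0→s0)   ← first repeat (s0 seen earlier)
  step 2: s0  (read a: s0→s0)
  step 3: s0  (read a: s0→s0)
  step 4: s0  (read a: s0→s0)
  step 5: s0  (read a: s0→s0)
  step 6: s0  (read a: s0→s0)
  step 7: s0  (read a: s0→s0)
  step 8: s0  (read a: s0→s0)
  step 9: s0  (read a: s0→s0)

So i = 0, j = 1, giving x = w[0:0] = ε, y = w[0:1] = a, z = w[1:9] = aaaaaaaa.
Check: |xy| = 1 ≤ 5 and |y| = 1 ≥ 1. Reading y takes A from s0 back to s0, so every xyⁱz is accepted.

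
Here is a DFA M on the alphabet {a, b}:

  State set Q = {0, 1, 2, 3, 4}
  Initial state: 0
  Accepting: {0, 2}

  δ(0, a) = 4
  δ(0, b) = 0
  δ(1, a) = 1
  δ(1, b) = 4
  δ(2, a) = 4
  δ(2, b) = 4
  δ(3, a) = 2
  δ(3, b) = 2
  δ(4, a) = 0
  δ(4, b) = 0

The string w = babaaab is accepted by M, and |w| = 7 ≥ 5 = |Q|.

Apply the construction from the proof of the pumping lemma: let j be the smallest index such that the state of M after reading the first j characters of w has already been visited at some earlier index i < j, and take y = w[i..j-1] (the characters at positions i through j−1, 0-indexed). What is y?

b

State sequence: 0 -b-> 0 -a-> 4 -b-> 0 -a-> 4 -a-> 0 -a-> 4 -b-> 0
First repeat at step 1: 0 was already visited.

So i = 0, j = 1, giving x = w[0:0] = ε, y = w[0:1] = b, z = w[1:7] = abaaab.
Check: |xy| = 1 ≤ 5 and |y| = 1 ≥ 1. Reading y takes M from 0 back to 0, so every xyⁱz is accepted.
With |Q| = 5, pigeonhole forces a state repeat no later than step 5; the substring read between the first and second visits to that state can be pumped.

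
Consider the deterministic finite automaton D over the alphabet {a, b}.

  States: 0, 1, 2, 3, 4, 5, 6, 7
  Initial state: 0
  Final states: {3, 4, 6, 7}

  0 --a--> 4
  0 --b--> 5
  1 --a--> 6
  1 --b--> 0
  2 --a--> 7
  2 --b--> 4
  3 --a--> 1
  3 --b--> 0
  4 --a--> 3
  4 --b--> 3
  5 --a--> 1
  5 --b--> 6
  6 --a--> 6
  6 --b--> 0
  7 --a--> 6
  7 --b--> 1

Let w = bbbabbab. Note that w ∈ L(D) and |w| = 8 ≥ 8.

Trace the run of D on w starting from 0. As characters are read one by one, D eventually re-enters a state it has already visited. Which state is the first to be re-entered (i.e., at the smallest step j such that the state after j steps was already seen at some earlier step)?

Run of D on w = b b b a b b a b:
  step 0: 0  (start)
  step 1: 5  (read b: 0→5)
  step 2: 6  (read b: 5→6)
  step 3: 0  (read b: 6→0)   ← first repeat (0 seen earlier)
  step 4: 4  (read a: 0→4)
  step 5: 3  (read b: 4→3)
  step 6: 0  (read b: 3→0)
  step 7: 4  (read a: 0→4)
  step 8: 3  (read b: 4→3)

The earliest repeat is at step j = 3: D is in 0, which it already visited at step i = 0.

0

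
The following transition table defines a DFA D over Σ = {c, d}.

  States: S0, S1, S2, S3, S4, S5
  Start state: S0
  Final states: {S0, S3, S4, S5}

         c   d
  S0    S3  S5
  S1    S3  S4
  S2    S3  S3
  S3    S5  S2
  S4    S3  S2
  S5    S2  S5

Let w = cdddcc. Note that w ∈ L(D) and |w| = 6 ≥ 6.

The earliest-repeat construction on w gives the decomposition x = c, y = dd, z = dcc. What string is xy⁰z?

cdcc

xy⁰z = xz = c·dcc = cdcc.
Reading y = dd takes D from S3 back to S3, so after x the machine is still in S3, and z then leads to the accepting state S5. Hence cdcc ∈ L(D).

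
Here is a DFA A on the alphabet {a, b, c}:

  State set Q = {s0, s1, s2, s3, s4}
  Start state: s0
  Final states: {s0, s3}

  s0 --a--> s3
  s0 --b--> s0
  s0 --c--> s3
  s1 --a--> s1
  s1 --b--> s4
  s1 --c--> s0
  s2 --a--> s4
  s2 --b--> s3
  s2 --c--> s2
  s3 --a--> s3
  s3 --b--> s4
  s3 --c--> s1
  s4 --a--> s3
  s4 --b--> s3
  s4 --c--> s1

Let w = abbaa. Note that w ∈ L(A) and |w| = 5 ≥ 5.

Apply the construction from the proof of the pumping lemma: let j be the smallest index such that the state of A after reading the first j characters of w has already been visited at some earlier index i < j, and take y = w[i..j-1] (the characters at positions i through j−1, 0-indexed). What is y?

bb

Run of A on w = a b b a a:
  step 0: s0  (start)
  step 1: s3  (read a: s0→s3)
  step 2: s4  (read b: s3→s4)
  step 3: s3  (read b: s4→s3)   ← first repeat (s3 seen earlier)
  step 4: s3  (read a: s3→s3)
  step 5: s3  (read a: s3→s3)

So i = 1, j = 3, giving x = w[0:1] = a, y = w[1:3] = bb, z = w[3:5] = aa.
Check: |xy| = 3 ≤ 5 and |y| = 2 ≥ 1. Reading y takes A from s3 back to s3, so every xyⁱz is accepted.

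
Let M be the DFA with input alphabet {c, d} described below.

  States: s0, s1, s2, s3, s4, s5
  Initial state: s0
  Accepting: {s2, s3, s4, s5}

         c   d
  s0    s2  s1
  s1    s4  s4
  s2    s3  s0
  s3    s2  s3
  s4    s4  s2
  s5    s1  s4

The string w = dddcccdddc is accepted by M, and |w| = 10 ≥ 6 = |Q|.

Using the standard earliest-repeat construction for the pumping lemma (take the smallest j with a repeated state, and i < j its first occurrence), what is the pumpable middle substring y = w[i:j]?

cc

State sequence: s0 -d-> s1 -d-> s4 -d-> s2 -c-> s3 -c-> s2 -c-> s3 -d-> s3 -d-> s3 -d-> s3 -c-> s2
First repeat at step 5: s2 was already visited.

So i = 3, j = 5, giving x = w[0:3] = ddd, y = w[3:5] = cc, z = w[5:10] = cdddc.
Check: |xy| = 5 ≤ 6 and |y| = 2 ≥ 1. Reading y takes M from s2 back to s2, so every xyⁱz is accepted.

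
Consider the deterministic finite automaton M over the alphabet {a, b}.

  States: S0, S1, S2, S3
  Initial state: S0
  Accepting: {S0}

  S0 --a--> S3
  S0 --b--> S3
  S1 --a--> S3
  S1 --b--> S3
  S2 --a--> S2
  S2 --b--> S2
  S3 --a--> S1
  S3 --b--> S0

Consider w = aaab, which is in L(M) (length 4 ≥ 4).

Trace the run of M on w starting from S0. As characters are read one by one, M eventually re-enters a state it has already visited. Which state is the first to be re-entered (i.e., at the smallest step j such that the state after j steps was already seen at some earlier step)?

S3

State sequence: S0 -a-> S3 -a-> S1 -a-> S3 -b-> S0
First repeat at step 3: S3 was already visited.

The earliest repeat is at step j = 3: M is in S3, which it already visited at step i = 1.
Pumping length from the standard proof: p = 4 (the number of states). The repeated state found above gives |xy| = j ≤ 4 and |y| = j − i ≥ 1.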